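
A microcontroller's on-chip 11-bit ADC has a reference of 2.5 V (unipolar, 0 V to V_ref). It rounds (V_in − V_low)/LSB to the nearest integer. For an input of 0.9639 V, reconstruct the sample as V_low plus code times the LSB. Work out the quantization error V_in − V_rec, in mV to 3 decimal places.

-0.455 mV

Step size: 2.5 V ÷ 2^11 = 1.221 mV.
Scaled input = 789.6269 LSBs, so code = 790.
Reconstructed: 0.96435547 V.
Difference: -0.000455469 V → -0.455 mV.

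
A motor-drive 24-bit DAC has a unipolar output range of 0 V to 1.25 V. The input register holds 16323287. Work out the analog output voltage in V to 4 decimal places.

LSB = 1.25 V / 2^24 = 0.07 µV.
V_out = 0 + 16323287 × 7.45058e-08 V = 1.21618 V.

1.2162 V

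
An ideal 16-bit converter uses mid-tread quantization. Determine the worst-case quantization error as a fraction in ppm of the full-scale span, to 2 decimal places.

Rounding → worst-case error = ½ LSB = V_FS/2^17, so 1e+06/131072 = 7.62939 ppm of full scale.

7.63 ppm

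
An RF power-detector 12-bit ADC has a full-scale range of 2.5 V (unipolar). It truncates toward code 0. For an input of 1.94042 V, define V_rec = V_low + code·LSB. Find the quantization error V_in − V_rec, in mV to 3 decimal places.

One LSB is 2.5 V / 4096 = 0.610 mV.
Scaled input = 3179.1841 LSBs, so code = 3179.
Code 3179 maps back to 0 + 3179×0.000610352 V = 1.9403076 V.
Difference: 0.000112383 V → 0.112 mV.

0.112 mV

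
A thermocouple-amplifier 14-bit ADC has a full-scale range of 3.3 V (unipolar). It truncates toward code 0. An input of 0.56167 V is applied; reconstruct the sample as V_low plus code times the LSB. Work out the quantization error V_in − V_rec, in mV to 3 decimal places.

0.122 mV

One LSB is 3.3 V / 16384 = 201.42 µV.
Scaled input = 2788.6064 LSBs, so code = 2788.
Reconstructed: 0.56154785 V.
Error = 0.56167 − 0.56154785 = 0.000122148 V = 0.122 mV.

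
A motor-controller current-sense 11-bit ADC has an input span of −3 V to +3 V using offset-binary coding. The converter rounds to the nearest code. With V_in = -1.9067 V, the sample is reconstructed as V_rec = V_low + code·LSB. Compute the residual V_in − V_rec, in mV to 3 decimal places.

0.527 mV

Step size: 6 V ÷ 2^11 = 2.930 mV.
(V_in − V_low)/LSB = (-1.9067 − (−3))/0.00292969 = 373.1797 → code 373 (round).
Reconstructed: -1.9072266 V.
V_in − V_rec = 0.000526563 V = 0.527 mV.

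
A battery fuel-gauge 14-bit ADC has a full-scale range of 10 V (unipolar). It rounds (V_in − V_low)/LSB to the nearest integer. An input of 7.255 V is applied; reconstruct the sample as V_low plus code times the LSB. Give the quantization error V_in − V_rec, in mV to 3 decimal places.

-0.249 mV

LSB = 10/2^14 = 0.610 mV.
Scaled input = 11886.5920 LSBs, so code = 11887.
Code 11887 maps back to 0 + 11887×0.000610352 V = 7.255249 V.
Difference: -0.000249023 V → -0.249 mV.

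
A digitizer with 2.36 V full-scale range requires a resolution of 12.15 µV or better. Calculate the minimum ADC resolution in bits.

18 bits

Number of steps required ≥ 2.36 V / 12.15 µV = 194238.68.
Need 2^N ≥ 194238.68; 2^17 = 131072, 2^18 = 262144.
Minimum N = 18.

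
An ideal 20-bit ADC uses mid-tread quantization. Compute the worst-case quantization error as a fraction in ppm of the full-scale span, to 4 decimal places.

0.4768 ppm

Rounding → worst-case error = ½ LSB = V_FS/2^21, so 1e+06/2097152 = 0.476837 ppm of full scale.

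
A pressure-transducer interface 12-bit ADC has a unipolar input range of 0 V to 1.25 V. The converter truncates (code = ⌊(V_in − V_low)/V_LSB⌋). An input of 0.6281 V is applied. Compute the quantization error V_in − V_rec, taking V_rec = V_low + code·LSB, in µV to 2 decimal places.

48.24 µV

Step size: 1.25 V ÷ 2^12 = 305.18 µV.
Scaled input = 2058.1581 LSBs, so code = 2058.
Reconstructed: 0.62805176 V.
V_in − V_rec = 4.82422e-05 V = 48.24 µV.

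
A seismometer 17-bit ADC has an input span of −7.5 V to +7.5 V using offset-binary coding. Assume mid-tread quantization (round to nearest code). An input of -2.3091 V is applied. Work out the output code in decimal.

code 45359

With 131072 levels over 15 V, one step is 114.44 µV.
Input sits at 45358.776 steps above V_low.
Round → code 45359.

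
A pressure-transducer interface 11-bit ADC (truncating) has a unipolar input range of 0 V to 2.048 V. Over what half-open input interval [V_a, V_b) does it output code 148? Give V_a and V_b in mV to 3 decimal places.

LSB = 2.048/2^11 = 1.000 mV.
V_a = V_low + 148·LSB = 0.148 V; V_b = V_low + 149·LSB = 0.149 V.

[148.000 mV, 149.000 mV)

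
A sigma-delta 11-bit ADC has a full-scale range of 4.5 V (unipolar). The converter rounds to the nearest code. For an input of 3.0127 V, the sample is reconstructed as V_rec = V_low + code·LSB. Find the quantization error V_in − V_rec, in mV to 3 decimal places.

0.249 mV

LSB = 4.5/2^11 = 2.197 mV.
Scaled input = 1371.1132 LSBs, so code = 1371.
Code 1371 maps back to 0 + 1371×0.00219727 V = 3.0124512 V.
V_in − V_rec = 0.000248828 V = 0.249 mV.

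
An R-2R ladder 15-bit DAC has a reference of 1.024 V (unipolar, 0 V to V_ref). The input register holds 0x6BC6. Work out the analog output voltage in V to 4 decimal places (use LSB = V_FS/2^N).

LSB = 1.024 V / 2^15 = 31.25 µV.
Code 0x6BC6 = 27590 decimal.
V_out = 0 + 27590 × 3.125e-05 V = 0.862187 V.

0.8622 V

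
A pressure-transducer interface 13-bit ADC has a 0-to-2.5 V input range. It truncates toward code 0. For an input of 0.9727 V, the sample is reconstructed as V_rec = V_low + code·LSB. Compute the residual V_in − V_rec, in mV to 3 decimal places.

0.105 mV

One LSB is 2.5 V / 8192 = 305.18 µV.
Scaled input = 3187.3434 LSBs, so code = 3187.
Reconstructed: 0.97259521 V.
Difference: 0.000104785 V → 0.105 mV.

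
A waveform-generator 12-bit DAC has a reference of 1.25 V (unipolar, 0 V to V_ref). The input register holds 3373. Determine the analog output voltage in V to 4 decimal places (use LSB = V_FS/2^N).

1.0294 V

LSB = 1.25 V / 2^12 = 305.18 µV.
V_out = 0 + 3373 × 0.000305176 V = 1.02936 V.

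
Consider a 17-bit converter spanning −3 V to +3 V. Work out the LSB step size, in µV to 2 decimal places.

Full-scale span = 6 V.
LSB = 6 / 2^17 = 6 / 131072 = 4.57764e-05 V = 45.78 µV.

45.78 µV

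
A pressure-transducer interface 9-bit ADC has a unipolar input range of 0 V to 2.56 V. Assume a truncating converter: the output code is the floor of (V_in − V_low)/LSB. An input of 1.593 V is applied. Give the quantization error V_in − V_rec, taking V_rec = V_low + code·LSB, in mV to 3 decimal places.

3.000 mV

Step size: 2.56 V ÷ 2^9 = 5.000 mV.
Scaled input = 318.6000 LSBs, so code = 318.
Code 318 maps back to 0 + 318×0.005 V = 1.59 V.
Difference: 0.003 V → 3.000 mV.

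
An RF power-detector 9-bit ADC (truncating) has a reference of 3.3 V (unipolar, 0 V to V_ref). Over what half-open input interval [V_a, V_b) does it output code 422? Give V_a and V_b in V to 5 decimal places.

LSB = 3.3/2^9 = 6.445 mV.
V_a = V_low + 422·LSB = 2.71992 V; V_b = V_low + 423·LSB = 2.72637 V.

[2.71992 V, 2.72637 V)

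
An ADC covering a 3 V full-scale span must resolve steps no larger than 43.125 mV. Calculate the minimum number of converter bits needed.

Number of steps required ≥ 3 V / 43.125 mV = 69.57.
Need 2^N ≥ 69.57; 2^6 = 64, 2^7 = 128.
Minimum N = 7.

7 bits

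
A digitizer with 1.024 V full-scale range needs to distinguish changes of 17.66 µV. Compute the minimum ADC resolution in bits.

16 bits

Number of steps required ≥ 1.024 V / 17.66 µV = 57984.14.
Need 2^N ≥ 57984.14; 2^15 = 32768, 2^16 = 65536.
Minimum N = 16.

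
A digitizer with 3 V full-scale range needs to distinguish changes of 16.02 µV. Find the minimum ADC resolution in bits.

Number of steps required ≥ 3 V / 16.02 µV = 187265.92.
Need 2^N ≥ 187265.92; 2^17 = 131072, 2^18 = 262144.
Minimum N = 18.

18 bits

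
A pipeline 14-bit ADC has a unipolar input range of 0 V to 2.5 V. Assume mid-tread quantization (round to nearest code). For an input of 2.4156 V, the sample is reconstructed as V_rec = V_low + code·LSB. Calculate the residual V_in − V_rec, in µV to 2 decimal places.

LSB = 2.5/2^14 = 152.59 µV.
(2.4156 − 0)/0.000152588 = 15830.8762; round gives code 15831.
Reconstructed: 2.4156189 V.
Error = 2.4156 − 2.4156189 = -1.88965e-05 V = -18.90 µV.

-18.90 µV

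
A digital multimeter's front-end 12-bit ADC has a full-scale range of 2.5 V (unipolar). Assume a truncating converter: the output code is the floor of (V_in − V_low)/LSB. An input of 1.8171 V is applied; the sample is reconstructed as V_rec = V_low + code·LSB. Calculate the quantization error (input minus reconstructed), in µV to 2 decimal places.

83.40 µV

One LSB is 2.5 V / 4096 = 0.610 mV.
Scaled input = 2977.1366 LSBs, so code = 2977.
Code 2977 maps back to 0 + 2977×0.000610352 V = 1.8170166 V.
V_in − V_rec = 8.33984e-05 V = 83.40 µV.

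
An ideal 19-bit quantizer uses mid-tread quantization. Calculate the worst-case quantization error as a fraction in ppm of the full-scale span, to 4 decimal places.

0.9537 ppm

Rounding → worst-case error = ½ LSB = V_FS/2^20, so 1e+06/1048576 = 0.953674 ppm of full scale.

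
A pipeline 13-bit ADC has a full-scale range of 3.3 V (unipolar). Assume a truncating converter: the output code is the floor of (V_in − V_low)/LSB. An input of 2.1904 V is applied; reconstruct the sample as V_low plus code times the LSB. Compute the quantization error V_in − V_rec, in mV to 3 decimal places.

One LSB is 3.3 V / 8192 = 402.83 µV.
Scaled input = 5437.5021 LSBs, so code = 5437.
Reconstructed: 2.1901978 V.
V_in − V_rec = 0.000202246 V = 0.202 mV.

0.202 mV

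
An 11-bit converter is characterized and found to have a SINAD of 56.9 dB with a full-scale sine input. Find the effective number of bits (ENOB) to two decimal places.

9.16 bits

ENOB = (SINAD − 1.76) / 6.02 = (56.9 − 1.76)/6.02 = 9.159.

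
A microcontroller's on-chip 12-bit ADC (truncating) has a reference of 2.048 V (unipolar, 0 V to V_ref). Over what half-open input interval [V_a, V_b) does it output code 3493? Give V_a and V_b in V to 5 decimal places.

[1.74650 V, 1.74700 V)

LSB = 2.048/2^12 = 0.500 mV.
V_a = V_low + 3493·LSB = 1.7465 V; V_b = V_low + 3494·LSB = 1.747 V.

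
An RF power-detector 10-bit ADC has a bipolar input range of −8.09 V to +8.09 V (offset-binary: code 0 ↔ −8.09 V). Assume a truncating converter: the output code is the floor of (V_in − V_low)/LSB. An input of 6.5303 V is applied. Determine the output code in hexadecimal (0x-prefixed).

LSB = 16.18 V / 1024 = 15.801 mV.
(6.5303 − (−8.09)) / 0.0158008 = 925.290 LSBs.
Floor → code 925.
In hexadecimal (0x-prefixed): 0x39D.

code 0x39D (decimal 925)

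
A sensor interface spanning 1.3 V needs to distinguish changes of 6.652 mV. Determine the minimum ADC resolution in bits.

8 bits

Number of steps required ≥ 1.3 V / 6.652 mV = 195.43.
Need 2^N ≥ 195.43; 2^7 = 128, 2^8 = 256.
Minimum N = 8.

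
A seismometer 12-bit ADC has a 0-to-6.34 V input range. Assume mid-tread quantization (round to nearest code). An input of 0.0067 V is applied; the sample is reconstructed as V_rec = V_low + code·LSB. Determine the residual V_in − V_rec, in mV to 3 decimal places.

0.509 mV

One LSB is 6.34 V / 4096 = 1.548 mV.
Scaled input = 4.3286 LSBs, so code = 4.
V_rec = 0 + 4·0.00154785 = 0.0061914062 V.
Difference: 0.000508594 V → 0.509 mV.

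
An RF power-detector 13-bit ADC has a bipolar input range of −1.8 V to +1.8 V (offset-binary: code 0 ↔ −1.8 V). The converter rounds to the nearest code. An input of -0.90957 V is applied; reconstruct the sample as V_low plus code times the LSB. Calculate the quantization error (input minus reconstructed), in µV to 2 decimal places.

LSB = 3.6/2^13 = 439.45 µV.
Scaled input = 2026.2229 LSBs, so code = 2026.
Code 2026 maps back to (−1.8) + 2026×0.000439453 V = -0.90966797 V.
Difference: 9.79688e-05 V → 97.97 µV.

97.97 µV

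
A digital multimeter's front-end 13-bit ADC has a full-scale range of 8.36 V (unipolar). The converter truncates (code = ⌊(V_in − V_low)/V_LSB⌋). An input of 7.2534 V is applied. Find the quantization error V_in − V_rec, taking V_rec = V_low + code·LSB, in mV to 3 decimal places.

One LSB is 8.36 V / 8192 = 1.021 mV.
(7.2534 − 0)/0.00102051 = 7107.6379; ⌊·⌋ gives code 7107.
Reconstructed: 7.252749 V.
Error = 7.2534 − 7.252749 = 0.000650977 V = 0.651 mV.

0.651 mV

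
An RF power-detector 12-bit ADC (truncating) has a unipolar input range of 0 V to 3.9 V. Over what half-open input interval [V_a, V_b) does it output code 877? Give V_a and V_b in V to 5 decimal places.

[0.83503 V, 0.83599 V)

LSB = 3.9/2^12 = 0.952 mV.
V_a = V_low + 877·LSB = 0.835034 V; V_b = V_low + 878·LSB = 0.835986 V.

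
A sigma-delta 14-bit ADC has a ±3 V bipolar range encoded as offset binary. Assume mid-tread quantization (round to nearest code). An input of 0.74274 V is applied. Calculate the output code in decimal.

code 10220

Full-scale span = 6 V; LSB = 6/2^14 = 366.21 µV.
Input sits at 10220.175 steps above V_low.
So the output code is 10220.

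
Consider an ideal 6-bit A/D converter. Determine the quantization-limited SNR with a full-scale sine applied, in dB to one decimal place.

SNR ≈ 6.02·N + 1.76 dB = 6.02·6 + 1.76 = 37.88 dB.

37.9 dB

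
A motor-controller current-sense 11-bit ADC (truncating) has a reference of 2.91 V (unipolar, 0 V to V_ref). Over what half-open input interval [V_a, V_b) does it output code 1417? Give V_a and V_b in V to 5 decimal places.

LSB = 2.91/2^11 = 1.421 mV.
V_a = V_low + 1417·LSB = 2.01341 V; V_b = V_low + 1418·LSB = 2.01483 V.

[2.01341 V, 2.01483 V)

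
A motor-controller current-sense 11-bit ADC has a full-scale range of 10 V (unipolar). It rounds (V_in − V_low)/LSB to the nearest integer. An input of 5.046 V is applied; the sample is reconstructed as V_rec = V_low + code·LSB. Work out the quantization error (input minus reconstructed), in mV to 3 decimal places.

Step size: 10 V ÷ 2^11 = 4.883 mV.
(5.046 − 0)/0.00488281 = 1033.4208; round gives code 1033.
V_rec = 0 + 1033·0.00488281 = 5.0439453 V.
Error = 5.046 − 5.0439453 = 0.00205469 V = 2.055 mV.

2.055 mV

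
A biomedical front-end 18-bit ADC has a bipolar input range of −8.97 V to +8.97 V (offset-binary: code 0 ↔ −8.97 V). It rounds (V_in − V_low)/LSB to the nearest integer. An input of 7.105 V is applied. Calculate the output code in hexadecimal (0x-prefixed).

code 0x3958C (decimal 234892)

LSB = 17.94 V / 262144 = 68.44 µV.
(V_in − V_low)/LSB = (7.105 − (−8.97)) / 6.84357e-05 = 234892.129.
So the output code is 234892.
In hexadecimal (0x-prefixed): 0x3958C.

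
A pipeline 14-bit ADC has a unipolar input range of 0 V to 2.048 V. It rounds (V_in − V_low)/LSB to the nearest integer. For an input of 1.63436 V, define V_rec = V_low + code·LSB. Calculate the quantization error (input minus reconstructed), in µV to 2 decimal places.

-15.00 µV

One LSB is 2.048 V / 16384 = 125.00 µV.
(V_in − V_low)/LSB = (1.63436 − 0)/0.000125 = 13074.8800 → code 13075 (round).
Code 13075 maps back to 0 + 13075×0.000125 V = 1.634375 V.
V_in − V_rec = -1.5e-05 V = -15.00 µV.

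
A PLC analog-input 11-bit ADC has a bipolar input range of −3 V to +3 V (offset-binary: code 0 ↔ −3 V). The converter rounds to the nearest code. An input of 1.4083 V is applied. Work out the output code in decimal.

Full-scale span = 6 V; LSB = 6/2^11 = 2.930 mV.
Input sits at 1504.700 steps above V_low.
So the output code is 1505.

code 1505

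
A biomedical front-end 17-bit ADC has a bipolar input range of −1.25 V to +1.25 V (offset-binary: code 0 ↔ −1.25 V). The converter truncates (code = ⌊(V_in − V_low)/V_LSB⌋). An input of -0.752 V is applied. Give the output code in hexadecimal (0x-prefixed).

code 0x65FD (decimal 26109)

With 131072 levels over 2.5 V, one step is 19.07 µV.
Input sits at 26109.542 steps above V_low.
Floor → code 26109.
In hexadecimal (0x-prefixed): 0x65FD.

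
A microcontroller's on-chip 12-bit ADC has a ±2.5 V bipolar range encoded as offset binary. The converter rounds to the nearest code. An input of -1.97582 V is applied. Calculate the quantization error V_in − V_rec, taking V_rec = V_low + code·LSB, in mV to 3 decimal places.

0.498 mV

Step size: 5 V ÷ 2^12 = 1.221 mV.
Scaled input = 429.4083 LSBs, so code = 429.
V_rec = (−2.5) + 429·0.0012207 = -1.9763184 V.
Difference: 0.000498359 V → 0.498 mV.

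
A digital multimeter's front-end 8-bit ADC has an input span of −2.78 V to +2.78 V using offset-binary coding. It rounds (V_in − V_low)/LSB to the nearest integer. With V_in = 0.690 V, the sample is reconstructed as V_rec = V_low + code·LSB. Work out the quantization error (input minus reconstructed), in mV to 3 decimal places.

LSB = 5.56/2^8 = 21.719 mV.
(V_in − V_low)/LSB = (0.690 − (−2.78))/0.0217187 = 159.7698 → code 160 (round).
Code 160 maps back to (−2.78) + 160×0.0217187 V = 0.695 V.
Error = 0.690 − 0.695 = -0.005 V = -5.000 mV.

-5.000 mV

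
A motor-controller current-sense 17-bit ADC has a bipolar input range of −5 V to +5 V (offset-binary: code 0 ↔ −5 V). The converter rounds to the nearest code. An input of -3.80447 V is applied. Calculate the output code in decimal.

LSB = 10 V / 131072 = 76.29 µV.
Input sits at 15670.051 steps above V_low.
So the output code is 15670.

code 15670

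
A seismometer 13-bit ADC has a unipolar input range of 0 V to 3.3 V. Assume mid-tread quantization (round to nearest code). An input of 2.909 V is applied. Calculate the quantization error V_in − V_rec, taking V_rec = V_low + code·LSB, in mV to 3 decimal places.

0.150 mV

LSB = 3.3/2^13 = 402.83 µV.
(V_in − V_low)/LSB = (2.909 − 0)/0.000402832 = 7221.3721 → code 7221 (round).
V_rec = 0 + 7221·0.000402832 = 2.9088501 V.
V_in − V_rec = 0.000149902 V = 0.150 mV.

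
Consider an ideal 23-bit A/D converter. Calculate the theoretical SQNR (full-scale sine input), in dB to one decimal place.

140.2 dB

SNR ≈ 6.02·N + 1.76 dB = 6.02·23 + 1.76 = 140.22 dB.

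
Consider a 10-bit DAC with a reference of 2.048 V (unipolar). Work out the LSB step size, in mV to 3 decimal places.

2.000 mV

Full-scale span = 2.048 V.
LSB = 2.048 / 2^10 = 2.048 / 1024 = 0.002 V = 2.000 mV.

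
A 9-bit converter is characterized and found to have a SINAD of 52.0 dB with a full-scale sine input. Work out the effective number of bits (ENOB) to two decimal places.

ENOB = (SINAD − 1.76) / 6.02 = (52.0 − 1.76)/6.02 = 8.346.

8.35 bits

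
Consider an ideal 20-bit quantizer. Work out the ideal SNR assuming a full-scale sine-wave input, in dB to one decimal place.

SNR ≈ 6.02·N + 1.76 dB = 6.02·20 + 1.76 = 122.16 dB.

122.2 dB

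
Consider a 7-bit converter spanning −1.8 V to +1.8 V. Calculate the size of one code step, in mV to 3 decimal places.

28.125 mV

Full-scale span = 3.6 V.
LSB = 3.6 / 2^7 = 3.6 / 128 = 0.028125 V = 28.125 mV.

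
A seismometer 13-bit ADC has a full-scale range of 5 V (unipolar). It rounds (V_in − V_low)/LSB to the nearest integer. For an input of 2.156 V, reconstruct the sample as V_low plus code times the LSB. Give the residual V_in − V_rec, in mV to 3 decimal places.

0.238 mV

One LSB is 5 V / 8192 = 0.610 mV.
(V_in − V_low)/LSB = (2.156 − 0)/0.000610352 = 3532.3904 → code 3532 (round).
V_rec = 0 + 3532·0.000610352 = 2.1557617 V.
Difference: 0.000238281 V → 0.238 mV.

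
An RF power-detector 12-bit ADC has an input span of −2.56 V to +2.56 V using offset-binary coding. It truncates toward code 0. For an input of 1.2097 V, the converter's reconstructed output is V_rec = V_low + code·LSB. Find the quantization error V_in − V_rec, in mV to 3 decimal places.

0.950 mV

LSB = 5.12/2^12 = 1.250 mV.
(1.2097 − (−2.56))/0.00125 = 3015.7600; ⌊·⌋ gives code 3015.
Code 3015 maps back to (−2.56) + 3015×0.00125 V = 1.20875 V.
Difference: 0.00095 V → 0.950 mV.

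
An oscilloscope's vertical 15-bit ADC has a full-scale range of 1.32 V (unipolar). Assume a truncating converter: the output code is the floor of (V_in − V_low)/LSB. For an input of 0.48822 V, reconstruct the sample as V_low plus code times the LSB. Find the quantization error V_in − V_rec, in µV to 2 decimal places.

One LSB is 1.32 V / 32768 = 40.28 µV.
Scaled input = 12119.6916 LSBs, so code = 12119.
V_rec = 0 + 12119·4.02832e-05 = 0.48819214 V.
V_in − V_rec = 2.78613e-05 V = 27.86 µV.

27.86 µV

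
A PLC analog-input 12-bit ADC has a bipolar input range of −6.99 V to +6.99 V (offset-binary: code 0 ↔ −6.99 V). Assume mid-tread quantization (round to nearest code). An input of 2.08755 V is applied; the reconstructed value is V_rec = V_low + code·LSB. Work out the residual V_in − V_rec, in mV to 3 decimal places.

Step size: 13.98 V ÷ 2^12 = 3.413 mV.
(V_in − V_low)/LSB = (2.08755 − (−6.99))/0.00341309 = 2659.6312 → code 2660 (round).
V_rec = (−6.99) + 2660·0.00341309 = 2.0888086 V.
Difference: -0.00125859 V → -1.259 mV.

-1.259 mV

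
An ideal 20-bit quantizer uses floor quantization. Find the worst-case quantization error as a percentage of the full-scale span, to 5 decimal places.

0.00010 %

Truncating → worst-case error = 1 LSB = V_FS/2^20, so 100/1048576 = 9.53674e-05 % of full scale.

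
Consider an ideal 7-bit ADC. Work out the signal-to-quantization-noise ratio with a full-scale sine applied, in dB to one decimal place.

SNR ≈ 6.02·N + 1.76 dB = 6.02·7 + 1.76 = 43.90 dB.

43.9 dB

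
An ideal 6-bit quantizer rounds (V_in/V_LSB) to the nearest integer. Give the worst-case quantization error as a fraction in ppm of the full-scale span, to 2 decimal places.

Rounding → worst-case error = ½ LSB = V_FS/2^7, so 1e+06/128 = 7812.5 ppm of full scale.

7812.50 ppm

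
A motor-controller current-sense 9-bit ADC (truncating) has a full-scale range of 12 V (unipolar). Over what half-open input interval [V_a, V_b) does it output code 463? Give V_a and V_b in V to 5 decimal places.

LSB = 12/2^9 = 23.438 mV.
V_a = V_low + 463·LSB = 10.8516 V; V_b = V_low + 464·LSB = 10.875 V.

[10.85156 V, 10.87500 V)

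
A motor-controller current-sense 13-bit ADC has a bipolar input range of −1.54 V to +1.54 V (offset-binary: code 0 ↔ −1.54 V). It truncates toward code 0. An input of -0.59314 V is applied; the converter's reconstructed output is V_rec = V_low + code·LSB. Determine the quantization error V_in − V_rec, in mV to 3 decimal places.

Step size: 3.08 V ÷ 2^13 = 375.98 µV.
Scaled input = 2518.4017 LSBs, so code = 2518.
V_rec = (−1.54) + 2518·0.000375977 = -0.59329102 V.
Error = -0.59314 − (−0.59329102) = 0.000151016 V = 0.151 mV.

0.151 mV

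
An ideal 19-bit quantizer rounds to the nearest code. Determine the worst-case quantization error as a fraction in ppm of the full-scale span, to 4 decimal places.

Rounding → worst-case error = ½ LSB = V_FS/2^20, so 1e+06/1048576 = 0.953674 ppm of full scale.

0.9537 ppm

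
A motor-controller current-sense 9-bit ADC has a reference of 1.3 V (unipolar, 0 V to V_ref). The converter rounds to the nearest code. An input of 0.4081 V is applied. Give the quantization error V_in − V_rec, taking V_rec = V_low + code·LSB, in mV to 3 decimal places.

LSB = 1.3/2^9 = 2.539 mV.
Scaled input = 160.7286 LSBs, so code = 161.
V_rec = 0 + 161·0.00253906 = 0.40878906 V.
Difference: -0.000689063 V → -0.689 mV.

-0.689 mV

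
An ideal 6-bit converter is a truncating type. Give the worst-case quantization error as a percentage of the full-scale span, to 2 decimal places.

Truncating → worst-case error = 1 LSB = V_FS/2^6, so 100/64 = 1.5625 % of full scale.

1.56 %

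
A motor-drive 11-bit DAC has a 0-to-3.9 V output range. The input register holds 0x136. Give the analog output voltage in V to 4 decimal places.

LSB = 3.9 V / 2^11 = 1.904 mV.
Code 0x136 = 310 decimal.
V_out = 0 + 310 × 0.0019043 V = 0.590332 V.

0.5903 V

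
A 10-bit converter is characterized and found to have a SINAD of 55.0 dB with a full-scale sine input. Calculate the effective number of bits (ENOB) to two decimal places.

ENOB = (SINAD − 1.76) / 6.02 = (55.0 − 1.76)/6.02 = 8.844.

8.84 bits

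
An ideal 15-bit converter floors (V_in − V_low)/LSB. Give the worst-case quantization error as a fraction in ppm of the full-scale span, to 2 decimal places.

Truncating → worst-case error = 1 LSB = V_FS/2^15, so 1e+06/32768 = 30.5176 ppm of full scale.

30.52 ppm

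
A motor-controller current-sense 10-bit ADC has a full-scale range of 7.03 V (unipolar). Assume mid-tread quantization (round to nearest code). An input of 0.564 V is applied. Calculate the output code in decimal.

code 82

LSB = 7.03 V / 1024 = 6.865 mV.
(V_in − V_low)/LSB = (0.564 − 0) / 0.00686523 = 82.153.
So the output code is 82.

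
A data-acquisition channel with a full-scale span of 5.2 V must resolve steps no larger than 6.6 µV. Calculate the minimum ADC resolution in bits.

Number of steps required ≥ 5.2 V / 6.6 µV = 787878.79.
Need 2^N ≥ 787878.79; 2^19 = 524288, 2^20 = 1048576.
Minimum N = 20.

20 bits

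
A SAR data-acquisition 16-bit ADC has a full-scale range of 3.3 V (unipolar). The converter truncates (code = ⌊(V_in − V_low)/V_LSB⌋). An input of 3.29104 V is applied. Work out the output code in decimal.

With 65536 levels over 3.3 V, one step is 50.35 µV.
Input sits at 65358.060 steps above V_low.
Floor → code 65358.

code 65358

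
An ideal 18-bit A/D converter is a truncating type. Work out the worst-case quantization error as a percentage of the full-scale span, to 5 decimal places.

Truncating → worst-case error = 1 LSB = V_FS/2^18, so 100/262144 = 0.00038147 % of full scale.

0.00038 %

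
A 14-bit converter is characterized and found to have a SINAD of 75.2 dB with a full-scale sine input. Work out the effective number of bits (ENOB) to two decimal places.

12.20 bits

ENOB = (SINAD − 1.76) / 6.02 = (75.2 − 1.76)/6.02 = 12.199.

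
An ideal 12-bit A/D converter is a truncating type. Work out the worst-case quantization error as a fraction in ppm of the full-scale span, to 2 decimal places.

Truncating → worst-case error = 1 LSB = V_FS/2^12, so 1e+06/4096 = 244.141 ppm of full scale.

244.14 ppm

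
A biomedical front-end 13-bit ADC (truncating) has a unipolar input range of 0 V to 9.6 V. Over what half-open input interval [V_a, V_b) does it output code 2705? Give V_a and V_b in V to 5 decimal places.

LSB = 9.6/2^13 = 1.172 mV.
V_a = V_low + 2705·LSB = 3.16992 V; V_b = V_low + 2706·LSB = 3.17109 V.

[3.16992 V, 3.17109 V)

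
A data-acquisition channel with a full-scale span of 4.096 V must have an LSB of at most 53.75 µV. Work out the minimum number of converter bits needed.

Number of steps required ≥ 4.096 V / 53.75 µV = 76204.65.
Need 2^N ≥ 76204.65; 2^16 = 65536, 2^17 = 131072.
Minimum N = 17.

17 bits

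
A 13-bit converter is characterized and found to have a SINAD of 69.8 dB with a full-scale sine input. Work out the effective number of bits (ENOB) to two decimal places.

11.30 bits

ENOB = (SINAD − 1.76) / 6.02 = (69.8 − 1.76)/6.02 = 11.302.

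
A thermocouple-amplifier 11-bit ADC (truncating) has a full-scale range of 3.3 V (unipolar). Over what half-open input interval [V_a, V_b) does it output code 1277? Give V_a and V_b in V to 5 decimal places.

[2.05767 V, 2.05928 V)

LSB = 3.3/2^11 = 1.611 mV.
V_a = V_low + 1277·LSB = 2.05767 V; V_b = V_low + 1278·LSB = 2.05928 V.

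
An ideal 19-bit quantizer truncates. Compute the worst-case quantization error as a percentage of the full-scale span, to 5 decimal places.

Truncating → worst-case error = 1 LSB = V_FS/2^19, so 100/524288 = 0.000190735 % of full scale.

0.00019 %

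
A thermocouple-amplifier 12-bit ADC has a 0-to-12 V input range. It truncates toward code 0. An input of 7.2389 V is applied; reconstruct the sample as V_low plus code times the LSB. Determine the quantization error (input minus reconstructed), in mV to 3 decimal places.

One LSB is 12 V / 4096 = 2.930 mV.
(7.2389 − 0)/0.00292969 = 2470.8779; ⌊·⌋ gives code 2470.
Reconstructed: 7.2363281 V.
V_in − V_rec = 0.00257187 V = 2.572 mV.

2.572 mV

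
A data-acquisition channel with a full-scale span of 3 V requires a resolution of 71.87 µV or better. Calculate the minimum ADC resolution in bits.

16 bits

Number of steps required ≥ 3 V / 71.87 µV = 41742.03.
Need 2^N ≥ 41742.03; 2^15 = 32768, 2^16 = 65536.
Minimum N = 16.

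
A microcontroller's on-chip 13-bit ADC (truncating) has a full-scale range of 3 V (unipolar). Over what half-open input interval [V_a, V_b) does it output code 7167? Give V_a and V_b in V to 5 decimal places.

[2.62463 V, 2.62500 V)

LSB = 3/2^13 = 366.21 µV.
V_a = V_low + 7167·LSB = 2.62463 V; V_b = V_low + 7168·LSB = 2.625 V.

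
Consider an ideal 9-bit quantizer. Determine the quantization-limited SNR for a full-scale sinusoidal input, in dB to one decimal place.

55.9 dB

SNR ≈ 6.02·N + 1.76 dB = 6.02·9 + 1.76 = 55.94 dB.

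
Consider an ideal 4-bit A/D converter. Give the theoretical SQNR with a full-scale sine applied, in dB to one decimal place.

25.8 dB

SNR ≈ 6.02·N + 1.76 dB = 6.02·4 + 1.76 = 25.84 dB.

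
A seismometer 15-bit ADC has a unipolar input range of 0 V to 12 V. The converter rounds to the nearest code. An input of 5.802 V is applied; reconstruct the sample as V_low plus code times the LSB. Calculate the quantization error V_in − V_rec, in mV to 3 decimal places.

LSB = 12/2^15 = 366.21 µV.
(5.802 − 0)/0.000366211 = 15843.3280; round gives code 15843.
Code 15843 maps back to 0 + 15843×0.000366211 V = 5.8018799 V.
Error = 5.802 − 5.8018799 = 0.000120117 V = 0.120 mV.

0.120 mV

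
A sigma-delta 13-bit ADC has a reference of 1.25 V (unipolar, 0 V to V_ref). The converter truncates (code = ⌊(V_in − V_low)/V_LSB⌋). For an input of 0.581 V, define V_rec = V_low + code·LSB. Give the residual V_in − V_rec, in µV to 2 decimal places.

Step size: 1.25 V ÷ 2^13 = 152.59 µV.
(V_in − V_low)/LSB = (0.581 − 0)/0.000152588 = 3807.6416 → code 3807 (floor).
V_rec = 0 + 3807·0.000152588 = 0.5809021 V.
Difference: 9.79004e-05 V → 97.90 µV.

97.90 µV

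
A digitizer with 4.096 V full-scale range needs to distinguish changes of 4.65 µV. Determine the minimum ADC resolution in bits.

Number of steps required ≥ 4.096 V / 4.65 µV = 880860.22.
Need 2^N ≥ 880860.22; 2^19 = 524288, 2^20 = 1048576.
Minimum N = 20.

20 bits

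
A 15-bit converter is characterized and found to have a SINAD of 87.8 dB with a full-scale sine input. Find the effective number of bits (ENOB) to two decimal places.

14.29 bits

ENOB = (SINAD − 1.76) / 6.02 = (87.8 − 1.76)/6.02 = 14.292.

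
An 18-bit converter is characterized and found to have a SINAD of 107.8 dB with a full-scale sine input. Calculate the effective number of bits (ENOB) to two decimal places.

ENOB = (SINAD − 1.76) / 6.02 = (107.8 − 1.76)/6.02 = 17.615.

17.61 bits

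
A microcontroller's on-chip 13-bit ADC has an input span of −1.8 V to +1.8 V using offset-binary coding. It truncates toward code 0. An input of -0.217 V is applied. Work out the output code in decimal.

code 3602

Full-scale span = 3.6 V; LSB = 3.6/2^13 = 439.45 µV.
Input sits at 3602.204 steps above V_low.
So the output code is 3602.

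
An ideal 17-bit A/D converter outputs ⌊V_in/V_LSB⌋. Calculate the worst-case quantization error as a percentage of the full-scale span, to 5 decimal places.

0.00076 %

Truncating → worst-case error = 1 LSB = V_FS/2^17, so 100/131072 = 0.000762939 % of full scale.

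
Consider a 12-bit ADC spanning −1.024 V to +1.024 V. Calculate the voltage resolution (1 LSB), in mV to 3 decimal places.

0.500 mV

Full-scale span = 2.048 V.
LSB = 2.048 / 2^12 = 2.048 / 4096 = 0.0005 V = 0.500 mV.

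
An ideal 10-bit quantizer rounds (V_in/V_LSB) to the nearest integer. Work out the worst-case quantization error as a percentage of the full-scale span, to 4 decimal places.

0.0488 %

Rounding → worst-case error = ½ LSB = V_FS/2^11, so 100/2048 = 0.0488281 % of full scale.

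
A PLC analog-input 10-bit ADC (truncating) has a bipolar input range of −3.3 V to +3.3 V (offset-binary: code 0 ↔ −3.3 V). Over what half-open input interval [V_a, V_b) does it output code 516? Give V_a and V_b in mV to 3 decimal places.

[25.781 mV, 32.227 mV)

LSB = 6.6/2^10 = 6.445 mV.
V_a = V_low + 516·LSB = 0.0257812 V; V_b = V_low + 517·LSB = 0.0322266 V.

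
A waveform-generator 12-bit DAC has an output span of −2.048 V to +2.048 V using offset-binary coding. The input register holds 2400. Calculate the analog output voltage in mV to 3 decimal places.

352.000 mV

LSB = 4.096 V / 2^12 = 1.000 mV.
V_out = (−2.048) + 2400 × 0.001 V = 0.352 V.
= 352.000 mV.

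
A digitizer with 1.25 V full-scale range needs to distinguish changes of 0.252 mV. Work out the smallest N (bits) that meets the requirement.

13 bits

Number of steps required ≥ 1.25 V / 0.252 mV = 4960.32.
Need 2^N ≥ 4960.32; 2^12 = 4096, 2^13 = 8192.
Minimum N = 13.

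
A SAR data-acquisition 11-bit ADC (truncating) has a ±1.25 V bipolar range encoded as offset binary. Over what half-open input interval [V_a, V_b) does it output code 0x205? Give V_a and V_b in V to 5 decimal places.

[-0.61890 V, -0.61768 V)

LSB = 2.5/2^11 = 1.221 mV.
Code 0x205 = 517 decimal.
V_a = V_low + 517·LSB = -0.618896 V; V_b = V_low + 518·LSB = -0.617676 V.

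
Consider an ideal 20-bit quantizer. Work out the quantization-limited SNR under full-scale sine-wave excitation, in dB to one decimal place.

SNR ≈ 6.02·N + 1.76 dB = 6.02·20 + 1.76 = 122.16 dB.

122.2 dB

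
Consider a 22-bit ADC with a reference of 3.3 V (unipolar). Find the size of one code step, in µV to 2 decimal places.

0.79 µV

Full-scale span = 3.3 V.
LSB = 3.3 / 2^22 = 3.3 / 4194304 = 7.86781e-07 V = 0.79 µV.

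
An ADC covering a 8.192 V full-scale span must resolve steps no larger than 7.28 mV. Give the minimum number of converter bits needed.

11 bits

Number of steps required ≥ 8.192 V / 7.28 mV = 1125.27.
Need 2^N ≥ 1125.27; 2^10 = 1024, 2^11 = 2048.
Minimum N = 11.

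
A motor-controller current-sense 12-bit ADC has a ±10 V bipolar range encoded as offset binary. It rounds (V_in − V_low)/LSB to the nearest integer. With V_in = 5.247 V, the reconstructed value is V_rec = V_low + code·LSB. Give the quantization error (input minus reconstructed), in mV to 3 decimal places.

One LSB is 20 V / 4096 = 4.883 mV.
(V_in − V_low)/LSB = (5.247 − (−10))/0.00488281 = 3122.5856 → code 3123 (round).
Reconstructed: 5.2490234 V.
Error = 5.247 − 5.2490234 = -0.00202344 V = -2.023 mV.

-2.023 mV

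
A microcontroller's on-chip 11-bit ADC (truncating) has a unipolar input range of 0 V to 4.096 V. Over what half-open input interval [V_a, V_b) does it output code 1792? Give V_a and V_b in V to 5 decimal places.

[3.58400 V, 3.58600 V)

LSB = 4.096/2^11 = 2.000 mV.
V_a = V_low + 1792·LSB = 3.584 V; V_b = V_low + 1793·LSB = 3.586 V.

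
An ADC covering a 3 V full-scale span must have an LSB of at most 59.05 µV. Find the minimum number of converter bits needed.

16 bits

Number of steps required ≥ 3 V / 59.05 µV = 50804.40.
Need 2^N ≥ 50804.40; 2^15 = 32768, 2^16 = 65536.
Minimum N = 16.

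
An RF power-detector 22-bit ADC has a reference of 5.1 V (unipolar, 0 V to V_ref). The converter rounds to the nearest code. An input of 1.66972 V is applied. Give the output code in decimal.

code 1373199

With 4194304 levels over 5.1 V, one step is 1.22 µV.
(1.66972 − 0) / 1.21593e-06 = 1373198.681 LSBs.
Round → code 1373199.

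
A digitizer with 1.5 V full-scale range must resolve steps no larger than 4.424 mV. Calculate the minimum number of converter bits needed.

Number of steps required ≥ 1.5 V / 4.424 mV = 339.06.
Need 2^N ≥ 339.06; 2^8 = 256, 2^9 = 512.
Minimum N = 9.

9 bits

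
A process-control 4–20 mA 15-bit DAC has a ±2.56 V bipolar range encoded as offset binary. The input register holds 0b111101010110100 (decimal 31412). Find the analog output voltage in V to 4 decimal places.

LSB = 5.12 V / 2^15 = 156.25 µV.
Code 0b111101010110100 = 31412 decimal.
V_out = (−2.56) + 31412 × 0.00015625 V = 2.34813 V.

2.3481 V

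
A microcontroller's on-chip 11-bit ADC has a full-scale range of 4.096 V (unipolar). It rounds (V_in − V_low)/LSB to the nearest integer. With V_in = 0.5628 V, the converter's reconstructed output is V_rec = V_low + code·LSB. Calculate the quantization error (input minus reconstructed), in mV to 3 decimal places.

Step size: 4.096 V ÷ 2^11 = 2.000 mV.
Scaled input = 281.4000 LSBs, so code = 281.
V_rec = 0 + 281·0.002 = 0.562 V.
Difference: 0.0008 V → 0.800 mV.

0.800 mV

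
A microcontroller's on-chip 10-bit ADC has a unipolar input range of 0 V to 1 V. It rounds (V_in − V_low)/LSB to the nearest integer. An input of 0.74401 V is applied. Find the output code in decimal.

code 762

With 1024 levels over 1 V, one step is 0.977 mV.
Input sits at 761.866 steps above V_low.
Round → code 762.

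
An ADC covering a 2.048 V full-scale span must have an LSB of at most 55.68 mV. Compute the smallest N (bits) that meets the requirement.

6 bits

Number of steps required ≥ 2.048 V / 55.68 mV = 36.78.
Need 2^N ≥ 36.78; 2^5 = 32, 2^6 = 64.
Minimum N = 6.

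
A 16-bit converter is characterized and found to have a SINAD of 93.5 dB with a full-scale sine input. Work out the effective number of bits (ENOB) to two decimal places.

ENOB = (SINAD − 1.76) / 6.02 = (93.5 − 1.76)/6.02 = 15.239.

15.24 bits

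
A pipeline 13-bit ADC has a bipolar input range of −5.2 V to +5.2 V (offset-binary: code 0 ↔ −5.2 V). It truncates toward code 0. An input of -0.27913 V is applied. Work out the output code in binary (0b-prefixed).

With 8192 levels over 10.4 V, one step is 1.270 mV.
(-0.27913 − (−5.2)) / 0.00126953 = 3876.131 LSBs.
So the output code is 3876.
In binary (0b-prefixed): 0b111100100100.

code 0b111100100100 (decimal 3876)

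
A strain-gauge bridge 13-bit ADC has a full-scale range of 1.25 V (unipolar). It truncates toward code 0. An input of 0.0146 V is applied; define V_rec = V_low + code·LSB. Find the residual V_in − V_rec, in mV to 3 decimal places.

0.104 mV

One LSB is 1.25 V / 8192 = 152.59 µV.
(0.0146 − 0)/0.000152588 = 95.6826; ⌊·⌋ gives code 95.
V_rec = 0 + 95·0.000152588 = 0.01449585 V.
Difference: 0.00010415 V → 0.104 mV.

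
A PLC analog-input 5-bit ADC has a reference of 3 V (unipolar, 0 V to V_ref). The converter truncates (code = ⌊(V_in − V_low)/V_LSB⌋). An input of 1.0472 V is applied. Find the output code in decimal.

LSB = 3 V / 32 = 93.750 mV.
(1.0472 − 0) / 0.09375 = 11.170 LSBs.
⌊·⌋(11.170) = 11.

code 11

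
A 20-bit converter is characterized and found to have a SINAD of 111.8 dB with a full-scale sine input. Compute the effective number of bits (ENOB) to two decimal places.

18.28 bits

ENOB = (SINAD − 1.76) / 6.02 = (111.8 − 1.76)/6.02 = 18.279.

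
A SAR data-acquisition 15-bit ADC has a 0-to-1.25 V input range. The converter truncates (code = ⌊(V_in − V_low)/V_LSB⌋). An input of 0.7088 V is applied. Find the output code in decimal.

With 32768 levels over 1.25 V, one step is 38.15 µV.
(0.7088 − 0) / 3.8147e-05 = 18580.767 LSBs.
⌊·⌋(18580.767) = 18580.

code 18580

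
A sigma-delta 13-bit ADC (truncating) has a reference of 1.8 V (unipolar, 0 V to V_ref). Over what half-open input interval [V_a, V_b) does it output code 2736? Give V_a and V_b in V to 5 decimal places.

[0.60117 V, 0.60139 V)

LSB = 1.8/2^13 = 219.73 µV.
V_a = V_low + 2736·LSB = 0.601172 V; V_b = V_low + 2737·LSB = 0.601392 V.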